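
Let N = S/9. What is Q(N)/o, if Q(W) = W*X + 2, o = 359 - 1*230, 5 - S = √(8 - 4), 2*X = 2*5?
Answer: 11/387 ≈ 0.028424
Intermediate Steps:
X = 5 (X = (2*5)/2 = (½)*10 = 5)
S = 3 (S = 5 - √(8 - 4) = 5 - √4 = 5 - 1*2 = 5 - 2 = 3)
o = 129 (o = 359 - 230 = 129)
N = ⅓ (N = 3/9 = 3*(⅑) = ⅓ ≈ 0.33333)
Q(W) = 2 + 5*W (Q(W) = W*5 + 2 = 5*W + 2 = 2 + 5*W)
Q(N)/o = (2 + 5*(⅓))/129 = (2 + 5/3)*(1/129) = (11/3)*(1/129) = 11/387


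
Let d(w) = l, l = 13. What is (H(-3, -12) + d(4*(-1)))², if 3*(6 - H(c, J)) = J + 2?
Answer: 4489/9 ≈ 498.78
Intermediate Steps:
d(w) = 13
H(c, J) = 16/3 - J/3 (H(c, J) = 6 - (J + 2)/3 = 6 - (2 + J)/3 = 6 + (-⅔ - J/3) = 16/3 - J/3)
(H(-3, -12) + d(4*(-1)))² = ((16/3 - ⅓*(-12)) + 13)² = ((16/3 + 4) + 13)² = (28/3 + 13)² = (67/3)² = 4489/9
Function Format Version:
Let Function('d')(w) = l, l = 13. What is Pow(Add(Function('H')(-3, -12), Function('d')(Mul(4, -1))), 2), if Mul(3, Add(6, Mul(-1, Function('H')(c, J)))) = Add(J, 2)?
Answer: Rational(4489, 9) ≈ 498.78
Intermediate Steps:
Function('d')(w) = 13
Function('H')(c, J) = Add(Rational(16, 3), Mul(Rational(-1, 3), J)) (Function('H')(c, J) = Add(6, Mul(Rational(-1, 3), Add(J, 2))) = Add(6, Mul(Rational(-1, 3), Add(2, J))) = Add(6, Add(Rational(-2, 3), Mul(Rational(-1, 3), J))) = Add(Rational(16, 3), Mul(Rational(-1, 3), J)))
Pow(Add(Function('H')(-3, -12), Function('d')(Mul(4, -1))), 2) = Pow(Add(Add(Rational(16, 3), Mul(Rational(-1, 3), -12)), 13), 2) = Pow(Add(Add(Rational(16, 3), 4), 13), 2) = Pow(Add(Rational(28, 3), 13), 2) = Pow(Rational(67, 3), 2) = Rational(4489, 9)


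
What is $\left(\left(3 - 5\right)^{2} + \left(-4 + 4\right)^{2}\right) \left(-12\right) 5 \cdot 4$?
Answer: $-960$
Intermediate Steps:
$\left(\left(3 - 5\right)^{2} + \left(-4 + 4\right)^{2}\right) \left(-12\right) 5 \cdot 4 = \left(\left(-2\right)^{2} + 0^{2}\right) \left(-12\right) 20 = \left(4 + 0\right) \left(-12\right) 20 = 4 \left(-12\right) 20 = \left(-48\right) 20 = -960$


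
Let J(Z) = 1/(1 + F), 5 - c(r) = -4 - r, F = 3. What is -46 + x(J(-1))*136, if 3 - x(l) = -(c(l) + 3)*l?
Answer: 1557/2 ≈ 778.50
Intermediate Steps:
c(r) = 9 + r (c(r) = 5 - (-4 - r) = 5 + (4 + r) = 9 + r)
J(Z) = ¼ (J(Z) = 1/(1 + 3) = 1/4 = ¼)
x(l) = 3 + l*(12 + l) (x(l) = 3 - (-1)*((9 + l) + 3)*l = 3 - (-1)*(12 + l)*l = 3 - (-1)*l*(12 + l) = 3 + l*(12 + l))
-46 + x(J(-1))*136 = -46 + (3 + (¼)² + 12*(¼))*136 = -46 + (3 + 1/16 + 3)*136 = -46 + (97/16)*136 = -46 + 1649/2 = 1557/2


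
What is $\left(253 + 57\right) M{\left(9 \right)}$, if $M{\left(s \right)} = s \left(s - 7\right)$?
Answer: $5580$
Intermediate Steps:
$M{\left(s \right)} = s \left(-7 + s\right)$
$\left(253 + 57\right) M{\left(9 \right)} = \left(253 + 57\right) 9 \left(-7 + 9\right) = 310 \cdot 9 \cdot 2 = 310 \cdot 18 = 5580$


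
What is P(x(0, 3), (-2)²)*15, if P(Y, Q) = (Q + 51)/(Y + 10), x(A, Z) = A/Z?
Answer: 165/2 ≈ 82.500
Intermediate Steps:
P(Y, Q) = (51 + Q)/(10 + Y)
P(x(0, 3), (-2)²)*15 = ((51 + (-2)²)/(10 + 0/3))*15 = ((51 + 4)/(10 + 0*(⅓)))*15 = (55/(10 + 0))*15 = (55/10)*15 = ((⅒)*55)*15 = (11/2)*15 = 165/2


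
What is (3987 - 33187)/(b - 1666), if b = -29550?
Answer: 1825/1951 ≈ 0.93542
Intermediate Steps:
(3987 - 33187)/(b - 1666) = (3987 - 33187)/(-29550 - 1666) = -29200/(-31216) = -29200*(-1/31216) = 1825/1951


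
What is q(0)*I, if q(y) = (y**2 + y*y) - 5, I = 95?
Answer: -475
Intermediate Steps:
q(y) = -5 + 2*y**2 (q(y) = (y**2 + y**2) - 5 = 2*y**2 - 5 = -5 + 2*y**2)
q(0)*I = (-5 + 2*0**2)*95 = (-5 + 2*0)*95 = (-5 + 0)*95 = -5*95 = -475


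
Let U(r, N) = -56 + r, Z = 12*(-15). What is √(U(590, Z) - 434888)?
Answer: I*√434354 ≈ 659.06*I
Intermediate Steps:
Z = -180
√(U(590, Z) - 434888) = √((-56 + 590) - 434888) = √(534 - 434888) = √(-434354) = I*√434354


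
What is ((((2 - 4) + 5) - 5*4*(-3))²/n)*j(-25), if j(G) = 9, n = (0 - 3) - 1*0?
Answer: -11907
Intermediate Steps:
n = -3 (n = -3 + 0 = -3)
((((2 - 4) + 5) - 5*4*(-3))²/n)*j(-25) = ((((2 - 4) + 5) - 5*4*(-3))²/(-3))*9 = (((-2 + 5) - 20*(-3))²*(-⅓))*9 = ((3 + 60)²*(-⅓))*9 = (63²*(-⅓))*9 = (3969*(-⅓))*9 = -1323*9 = -11907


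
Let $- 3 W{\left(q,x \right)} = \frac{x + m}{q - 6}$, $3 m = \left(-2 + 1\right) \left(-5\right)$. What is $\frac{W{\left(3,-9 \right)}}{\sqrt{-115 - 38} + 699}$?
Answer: $- \frac{2563}{2199393} + \frac{11 i \sqrt{17}}{2199393} \approx -0.0011653 + 2.0621 \cdot 10^{-5} i$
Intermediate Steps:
$m = \frac{5}{3}$ ($m = \frac{\left(-2 + 1\right) \left(-5\right)}{3} = \frac{\left(-1\right) \left(-5\right)}{3} = \frac{1}{3} \cdot 5 = \frac{5}{3} \approx 1.6667$)
$W{\left(q,x \right)} = - \frac{\frac{5}{3} + x}{3 \left(-6 + q\right)}$ ($W{\left(q,x \right)} = - \frac{\left(x + \frac{5}{3}\right) \frac{1}{q - 6}}{3} = - \frac{\left(\frac{5}{3} + x\right) \frac{1}{-6 + q}}{3} = - \frac{\frac{1}{-6 + q} \left(\frac{5}{3} + x\right)}{3} = - \frac{\frac{5}{3} + x}{3 \left(-6 + q\right)}$)
$\frac{W{\left(3,-9 \right)}}{\sqrt{-115 - 38} + 699} = \frac{\frac{1}{9} \frac{1}{-6 + 3} \left(-5 - -27\right)}{\sqrt{-115 - 38} + 699} = \frac{\frac{1}{9} \frac{1}{-3} \left(-5 + 27\right)}{\sqrt{-153} + 699} = \frac{\frac{1}{9} \left(- \frac{1}{3}\right) 22}{3 i \sqrt{17} + 699} = - \frac{22}{27 \left(699 + 3 i \sqrt{17}\right)}$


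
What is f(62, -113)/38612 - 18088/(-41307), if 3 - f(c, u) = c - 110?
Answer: 14296337/32549916 ≈ 0.43921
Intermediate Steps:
f(c, u) = 113 - c (f(c, u) = 3 - (c - 110) = 3 - (-110 + c) = 3 + (110 - c) = 113 - c)
f(62, -113)/38612 - 18088/(-41307) = (113 - 1*62)/38612 - 18088/(-41307) = (113 - 62)*(1/38612) - 18088*(-1/41307) = 51*(1/38612) + 2584/5901 = 51/38612 + 2584/5901 = 14296337/32549916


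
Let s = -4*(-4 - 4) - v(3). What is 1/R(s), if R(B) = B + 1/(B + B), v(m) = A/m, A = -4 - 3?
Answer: 618/21227 ≈ 0.029114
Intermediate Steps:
A = -7
v(m) = -7/m
s = 103/3 (s = -4*(-4 - 4) - (-7)/3 = -4*(-8) - (-7)/3 = 32 - 1*(-7/3) = 32 + 7/3 = 103/3 ≈ 34.333)
R(B) = B + 1/(2*B)
1/R(s) = 1/(103/3 + 1/(2*(103/3))) = 1/(103/3 + (½)*(3/103)) = 1/(103/3 + 3/206) = 1/(21227/618) = 618/21227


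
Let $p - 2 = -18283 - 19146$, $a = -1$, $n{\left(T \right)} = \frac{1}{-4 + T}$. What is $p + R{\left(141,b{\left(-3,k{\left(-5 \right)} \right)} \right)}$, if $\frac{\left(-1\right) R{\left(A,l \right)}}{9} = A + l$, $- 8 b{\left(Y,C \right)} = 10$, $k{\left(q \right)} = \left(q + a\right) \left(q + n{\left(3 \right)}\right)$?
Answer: $- \frac{154739}{4} \approx -38685.0$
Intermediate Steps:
$p = -37427$ ($p = 2 - 37429 = -37427$)
$k{\left(q \right)} = \left(-1 + q\right)^{2}$ ($k{\left(q \right)} = \left(q - 1\right) \left(q + \frac{1}{-4 + 3}\right) = \left(-1 + q\right) \left(q + \frac{1}{-1}\right) = \left(-1 + q\right) \left(q - 1\right) = \left(-1 + q\right) \left(-1 + q\right) = \left(-1 + q\right)^{2}$)
$b{\left(Y,C \right)} = - \frac{5}{4}$ ($b{\left(Y,C \right)} = \left(- \frac{1}{8}\right) 10 = - \frac{5}{4}$)
$R{\left(A,l \right)} = - 9 A - 9 l$ ($R{\left(A,l \right)} = - 9 \left(A + l\right) = - 9 A - 9 l$)
$p + R{\left(141,b{\left(-3,k{\left(-5 \right)} \right)} \right)} = -37427 - \frac{5031}{4} = - \frac{154739}{4}$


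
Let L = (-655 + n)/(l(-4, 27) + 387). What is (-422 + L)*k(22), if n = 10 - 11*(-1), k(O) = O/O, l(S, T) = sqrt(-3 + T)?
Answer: -21145916/49915 + 1268*sqrt(6)/149745 ≈ -423.62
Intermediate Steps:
k(O) = 1
n = 21 (n = 10 + 11 = 21)
L = -634/(387 + 2*sqrt(6)) (L = (-655 + 21)/(sqrt(-3 + 27) + 387) = -634/(sqrt(24) + 387) = -634/(2*sqrt(6) + 387) = -634/(387 + 2*sqrt(6)) ≈ -1.6178)
(-422 + L)*k(22) = (-422 + (-81786/49915 + 1268*sqrt(6)/149745))*1 = (-21145916/49915 + 1268*sqrt(6)/149745)*1 = -21145916/49915 + 1268*sqrt(6)/149745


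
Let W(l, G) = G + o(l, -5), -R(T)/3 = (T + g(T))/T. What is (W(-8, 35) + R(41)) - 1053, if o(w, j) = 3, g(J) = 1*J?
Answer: -1021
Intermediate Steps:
g(J) = J
R(T) = -6 (R(T) = -3*(T + T)/T = -3*2*T/T = -3*2 = -6)
W(l, G) = 3 + G (W(l, G) = G + 3 = 3 + G)
(W(-8, 35) + R(41)) - 1053 = ((3 + 35) - 6) - 1053 = (38 - 6) - 1053 = 32 - 1053 = -1021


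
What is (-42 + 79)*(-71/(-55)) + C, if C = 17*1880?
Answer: 1760427/55 ≈ 32008.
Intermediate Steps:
C = 31960
(-42 + 79)*(-71/(-55)) + C = (-42 + 79)*(-71/(-55)) + 31960 = 37*(-71*(-1/55)) + 31960 = 37*(71/55) + 31960 = 2627/55 + 31960 = 1760427/55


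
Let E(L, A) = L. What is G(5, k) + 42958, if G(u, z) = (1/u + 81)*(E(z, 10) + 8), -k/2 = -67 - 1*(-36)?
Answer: 48642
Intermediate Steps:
k = 62 (k = -2*(-67 - 1*(-36)) = -2*(-67 + 36) = -2*(-31) = 62)
G(u, z) = (8 + z)*(81 + 1/u) (G(u, z) = (1/u + 81)*(z + 8) = (81 + 1/u)*(8 + z) = (8 + z)*(81 + 1/u))
G(5, k) + 42958 = (8 + 62 + 81*5*(8 + 62))/5 + 42958 = (8 + 62 + 81*5*70)/5 + 42958 = (8 + 62 + 28350)/5 + 42958 = (⅕)*28420 + 42958 = 5684 + 42958 = 48642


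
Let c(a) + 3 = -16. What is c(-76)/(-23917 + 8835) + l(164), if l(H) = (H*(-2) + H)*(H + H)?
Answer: -811290925/15082 ≈ -53792.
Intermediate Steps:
c(a) = -19 (c(a) = -3 - 16 = -19)
l(H) = -2*H² (l(H) = (-2*H + H)*(2*H) = (-H)*(2*H) = -2*H²)
c(-76)/(-23917 + 8835) + l(164) = -19/(-23917 + 8835) - 2*164² = -19/(-15082) - 2*26896 = -19*(-1/15082) - 53792 = 19/15082 - 53792 = -811290925/15082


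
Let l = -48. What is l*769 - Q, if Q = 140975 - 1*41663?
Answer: -136224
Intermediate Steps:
Q = 99312 (Q = 140975 - 41663 = 99312)
l*769 - Q = -48*769 - 1*99312 = -36912 - 99312 = -136224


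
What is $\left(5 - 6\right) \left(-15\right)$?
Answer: $15$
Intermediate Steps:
$\left(5 - 6\right) \left(-15\right) = \left(-1\right) \left(-15\right) = 15$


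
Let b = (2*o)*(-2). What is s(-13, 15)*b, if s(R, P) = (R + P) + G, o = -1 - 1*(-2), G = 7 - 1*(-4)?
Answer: -52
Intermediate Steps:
G = 11 (G = 7 + 4 = 11)
o = 1 (o = -1 + 2 = 1)
b = -4 (b = (2*1)*(-2) = 2*(-2) = -4)
s(R, P) = 11 + P + R (s(R, P) = (R + P) + 11 = (P + R) + 11 = 11 + P + R)
s(-13, 15)*b = (11 + 15 - 13)*(-4) = 13*(-4) = -52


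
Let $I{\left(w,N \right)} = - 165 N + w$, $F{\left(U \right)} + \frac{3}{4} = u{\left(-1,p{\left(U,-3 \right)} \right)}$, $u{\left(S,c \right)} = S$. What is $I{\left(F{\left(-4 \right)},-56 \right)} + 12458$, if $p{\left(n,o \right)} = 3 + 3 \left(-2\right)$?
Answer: $\frac{86785}{4} \approx 21696.0$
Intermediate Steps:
$p{\left(n,o \right)} = -3$ ($p{\left(n,o \right)} = 3 - 6 = -3$)
$F{\left(U \right)} = - \frac{7}{4}$ ($F{\left(U \right)} = - \frac{3}{4} - 1 = - \frac{7}{4}$)
$I{\left(w,N \right)} = w - 165 N$
$I{\left(F{\left(-4 \right)},-56 \right)} + 12458 = \left(- \frac{7}{4} - -9240\right) + 12458 = \left(- \frac{7}{4} + 9240\right) + 12458 = \frac{36953}{4} + 12458 = \frac{86785}{4}$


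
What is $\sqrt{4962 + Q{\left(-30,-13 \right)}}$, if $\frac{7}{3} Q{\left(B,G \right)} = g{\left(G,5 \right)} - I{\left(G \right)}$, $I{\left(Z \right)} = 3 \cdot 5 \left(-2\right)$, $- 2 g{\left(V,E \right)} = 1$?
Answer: $\frac{\sqrt{975030}}{14} \approx 70.531$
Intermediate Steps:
$g{\left(V,E \right)} = - \frac{1}{2}$ ($g{\left(V,E \right)} = \left(- \frac{1}{2}\right) 1 = - \frac{1}{2}$)
$I{\left(Z \right)} = -30$ ($I{\left(Z \right)} = 15 \left(-2\right) = -30$)
$Q{\left(B,G \right)} = \frac{177}{14}$ ($Q{\left(B,G \right)} = \frac{3 \left(- \frac{1}{2} - -30\right)}{7} = \frac{3 \left(- \frac{1}{2} + 30\right)}{7} = \frac{3}{7} \cdot \frac{59}{2} = \frac{177}{14}$)
$\sqrt{4962 + Q{\left(-30,-13 \right)}} = \sqrt{4962 + \frac{177}{14}} = \sqrt{\frac{69645}{14}} = \frac{\sqrt{975030}}{14}$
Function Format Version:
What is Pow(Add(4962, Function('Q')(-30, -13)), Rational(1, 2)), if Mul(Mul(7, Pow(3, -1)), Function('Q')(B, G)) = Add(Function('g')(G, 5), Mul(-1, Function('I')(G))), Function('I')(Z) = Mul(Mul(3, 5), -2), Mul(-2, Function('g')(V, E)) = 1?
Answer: Mul(Rational(1, 14), Pow(975030, Rational(1, 2))) ≈ 70.531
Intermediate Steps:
Function('g')(V, E) = Rational(-1, 2) (Function('g')(V, E) = Mul(Rational(-1, 2), 1) = Rational(-1, 2))
Function('I')(Z) = -30 (Function('I')(Z) = Mul(15, -2) = -30)
Function('Q')(B, G) = Rational(177, 14) (Function('Q')(B, G) = Mul(Rational(3, 7), Add(Rational(-1, 2), Mul(-1, -30))) = Mul(Rational(3, 7), Add(Rational(-1, 2), 30)) = Mul(Rational(3, 7), Rational(59, 2)) = Rational(177, 14))
Pow(Add(4962, Function('Q')(-30, -13)), Rational(1, 2)) = Pow(Add(4962, Rational(177, 14)), Rational(1, 2)) = Pow(Rational(69645, 14), Rational(1, 2)) = Mul(Rational(1, 14), Pow(975030, Rational(1, 2)))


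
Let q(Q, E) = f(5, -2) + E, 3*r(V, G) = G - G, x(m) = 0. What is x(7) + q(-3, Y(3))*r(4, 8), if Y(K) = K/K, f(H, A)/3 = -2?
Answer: 0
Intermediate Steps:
f(H, A) = -6 (f(H, A) = 3*(-2) = -6)
Y(K) = 1
r(V, G) = 0 (r(V, G) = (G - G)/3 = (⅓)*0 = 0)
q(Q, E) = -6 + E
x(7) + q(-3, Y(3))*r(4, 8) = 0 + (-6 + 1)*0 = 0 - 5*0 = 0 + 0 = 0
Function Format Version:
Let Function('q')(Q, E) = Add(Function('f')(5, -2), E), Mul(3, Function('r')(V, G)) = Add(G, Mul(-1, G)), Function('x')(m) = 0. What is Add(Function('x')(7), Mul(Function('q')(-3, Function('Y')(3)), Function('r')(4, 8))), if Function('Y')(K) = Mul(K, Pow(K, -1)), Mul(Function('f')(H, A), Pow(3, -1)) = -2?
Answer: 0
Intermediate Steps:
Function('f')(H, A) = -6 (Function('f')(H, A) = Mul(3, -2) = -6)
Function('Y')(K) = 1
Function('r')(V, G) = 0 (Function('r')(V, G) = Mul(Rational(1, 3), Add(G, Mul(-1, G))) = Mul(Rational(1, 3), 0) = 0)
Function('q')(Q, E) = Add(-6, E)
Add(Function('x')(7), Mul(Function('q')(-3, Function('Y')(3)), Function('r')(4, 8))) = Add(0, Mul(Add(-6, 1), 0)) = Add(0, Mul(-5, 0)) = Add(0, 0) = 0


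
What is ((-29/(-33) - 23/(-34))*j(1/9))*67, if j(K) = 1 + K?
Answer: 584575/5049 ≈ 115.78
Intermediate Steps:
((-29/(-33) - 23/(-34))*j(1/9))*67 = ((-29/(-33) - 23/(-34))*(1 + 1/9))*67 = ((-29*(-1/33) - 23*(-1/34))*(1 + ⅑))*67 = ((29/33 + 23/34)*(10/9))*67 = ((1745/1122)*(10/9))*67 = (8725/5049)*67 = 584575/5049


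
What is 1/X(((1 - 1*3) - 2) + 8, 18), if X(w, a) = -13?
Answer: -1/13 ≈ -0.076923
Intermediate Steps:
1/X(((1 - 1*3) - 2) + 8, 18) = 1/(-13) = -1/13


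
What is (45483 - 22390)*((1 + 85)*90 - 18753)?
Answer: -254323209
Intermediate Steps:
(45483 - 22390)*((1 + 85)*90 - 18753) = 23093*(86*90 - 18753) = 23093*(7740 - 18753) = 23093*(-11013) = -254323209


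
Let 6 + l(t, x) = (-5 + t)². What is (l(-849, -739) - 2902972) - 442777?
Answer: -2616439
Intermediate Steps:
l(t, x) = -6 + (-5 + t)²
(l(-849, -739) - 2902972) - 442777 = ((-6 + (-5 - 849)²) - 2902972) - 442777 = ((-6 + (-854)²) - 2902972) - 442777 = ((-6 + 729316) - 2902972) - 442777 = (729310 - 2902972) - 442777 = -2173662 - 442777 = -2616439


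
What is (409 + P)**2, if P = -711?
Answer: 91204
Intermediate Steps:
(409 + P)**2 = (409 - 711)**2 = (-302)**2 = 91204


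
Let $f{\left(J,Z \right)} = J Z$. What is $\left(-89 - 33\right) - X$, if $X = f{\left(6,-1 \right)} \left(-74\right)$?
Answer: $-566$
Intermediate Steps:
$X = 444$ ($X = 6 \left(-1\right) \left(-74\right) = \left(-6\right) \left(-74\right) = 444$)
$\left(-89 - 33\right) - X = \left(-89 - 33\right) - 444 = -122 - 444 = -566$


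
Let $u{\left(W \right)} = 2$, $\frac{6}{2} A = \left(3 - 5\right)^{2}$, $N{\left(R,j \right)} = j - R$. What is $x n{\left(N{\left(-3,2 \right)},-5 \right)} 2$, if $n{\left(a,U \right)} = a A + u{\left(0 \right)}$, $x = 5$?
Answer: $\frac{260}{3} \approx 86.667$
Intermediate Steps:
$A = \frac{4}{3}$ ($A = \frac{\left(3 - 5\right)^{2}}{3} = \frac{\left(-2\right)^{2}}{3} = \frac{1}{3} \cdot 4 = \frac{4}{3} \approx 1.3333$)
$n{\left(a,U \right)} = 2 + \frac{4 a}{3}$ ($n{\left(a,U \right)} = a \frac{4}{3} + 2 = \frac{4 a}{3} + 2 = 2 + \frac{4 a}{3}$)
$x n{\left(N{\left(-3,2 \right)},-5 \right)} 2 = 5 \left(2 + \frac{4 \left(2 - -3\right)}{3}\right) 2 = 5 \left(2 + \frac{4 \left(2 + 3\right)}{3}\right) 2 = 5 \left(2 + \frac{4}{3} \cdot 5\right) 2 = 5 \left(2 + \frac{20}{3}\right) 2 = 5 \cdot \frac{26}{3} \cdot 2 = \frac{130}{3} \cdot 2 = \frac{260}{3}$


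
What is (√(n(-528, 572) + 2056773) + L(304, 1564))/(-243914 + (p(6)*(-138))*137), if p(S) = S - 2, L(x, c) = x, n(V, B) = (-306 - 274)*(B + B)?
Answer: -152/159769 - √1393253/319538 ≈ -0.0046453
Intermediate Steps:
n(V, B) = -1160*B
p(S) = -2 + S
(√(n(-528, 572) + 2056773) + L(304, 1564))/(-243914 + (p(6)*(-138))*137) = (√(-1160*572 + 2056773) + 304)/(-243914 + ((-2 + 6)*(-138))*137) = (√(-663520 + 2056773) + 304)/(-243914 + (4*(-138))*137) = (√1393253 + 304)/(-243914 - 552*137) = (304 + √1393253)/(-243914 - 75624) = (304 + √1393253)/(-319538) = (304 + √1393253)*(-1/319538) = -152/159769 - √1393253/319538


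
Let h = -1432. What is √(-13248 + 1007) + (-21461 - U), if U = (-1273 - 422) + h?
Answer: -18334 + I*√12241 ≈ -18334.0 + 110.64*I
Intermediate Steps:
U = -3127 (U = (-1273 - 422) - 1432 = -1695 - 1432 = -3127)
√(-13248 + 1007) + (-21461 - U) = √(-13248 + 1007) + (-21461 - 1*(-3127)) = √(-12241) + (-21461 + 3127) = I*√12241 - 18334 = -18334 + I*√12241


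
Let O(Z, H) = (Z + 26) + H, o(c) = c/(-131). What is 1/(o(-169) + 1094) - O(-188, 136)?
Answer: 3730689/143483 ≈ 26.001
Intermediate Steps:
o(c) = -c/131 (o(c) = c*(-1/131) = -c/131)
O(Z, H) = 26 + H + Z (O(Z, H) = (26 + Z) + H = 26 + H + Z)
1/(o(-169) + 1094) - O(-188, 136) = 1/(-1/131*(-169) + 1094) - (26 + 136 - 188) = 1/(169/131 + 1094) - 1*(-26) = 1/(143483/131) + 26 = 131/143483 + 26 = 3730689/143483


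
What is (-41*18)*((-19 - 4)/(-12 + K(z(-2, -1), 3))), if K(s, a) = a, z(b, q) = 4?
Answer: -1886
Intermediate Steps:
(-41*18)*((-19 - 4)/(-12 + K(z(-2, -1), 3))) = (-41*18)*((-19 - 4)/(-12 + 3)) = -(-16974)/(-9) = -(-16974)*(-1)/9 = -738*23/9 = -1886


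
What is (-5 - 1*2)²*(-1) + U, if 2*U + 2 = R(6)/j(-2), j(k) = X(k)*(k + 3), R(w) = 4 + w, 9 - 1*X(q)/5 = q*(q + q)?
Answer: -49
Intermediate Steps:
X(q) = 45 - 10*q² (X(q) = 45 - 5*q*(q + q) = 45 - 5*q*2*q = 45 - 10*q²)
j(k) = (3 + k)*(45 - 10*k²) (j(k) = (45 - 10*k²)*(k + 3) = (45 - 10*k²)*(3 + k) = (3 + k)*(45 - 10*k²))
U = 0 (U = -1 + ((4 + 6)/((-5*(-9 + 2*(-2)²)*(3 - 2))))/2 = -1 + (10/((-5*(-9 + 2*4)*1)))/2 = -1 + (10/((-5*(-9 + 8)*1)))/2 = -1 + (10/((-5*(-1)*1)))/2 = -1 + (10/5)/2 = -1 + (10*(⅕))/2 = -1 + (½)*2 = -1 + 1 = 0)
(-5 - 1*2)²*(-1) + U = (-5 - 1*2)²*(-1) + 0 = (-5 - 2)²*(-1) + 0 = (-7)²*(-1) + 0 = 49*(-1) + 0 = -49 + 0 = -49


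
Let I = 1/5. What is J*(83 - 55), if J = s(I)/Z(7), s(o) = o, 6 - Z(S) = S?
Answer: -28/5 ≈ -5.6000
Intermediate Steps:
I = ⅕ ≈ 0.20000
Z(S) = 6 - S
J = -⅕ (J = 1/(5*(6 - 1*7)) = 1/(5*(6 - 7)) = (⅕)/(-1) = (⅕)*(-1) = -⅕ ≈ -0.20000)
J*(83 - 55) = -(83 - 55)/5 = -⅕*28 = -28/5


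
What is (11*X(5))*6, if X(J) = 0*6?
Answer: 0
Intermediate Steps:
X(J) = 0
(11*X(5))*6 = (11*0)*6 = 0*6 = 0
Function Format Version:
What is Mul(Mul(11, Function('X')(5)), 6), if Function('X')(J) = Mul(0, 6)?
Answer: 0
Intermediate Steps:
Function('X')(J) = 0
Mul(Mul(11, Function('X')(5)), 6) = Mul(Mul(11, 0), 6) = Mul(0, 6) = 0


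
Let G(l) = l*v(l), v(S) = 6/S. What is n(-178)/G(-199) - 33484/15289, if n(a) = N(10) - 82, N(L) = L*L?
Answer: 12383/15289 ≈ 0.80993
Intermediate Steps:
N(L) = L²
n(a) = 18 (n(a) = 10² - 82 = 100 - 82 = 18)
G(l) = 6 (G(l) = l*(6/l) = 6)
n(-178)/G(-199) - 33484/15289 = 18/6 - 33484/15289 = 18*(⅙) - 33484*1/15289 = 3 - 33484/15289 = 12383/15289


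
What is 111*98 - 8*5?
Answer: 10838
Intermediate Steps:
111*98 - 8*5 = 10878 - 40 = 10838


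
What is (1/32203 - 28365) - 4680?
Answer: -1064148134/32203 ≈ -33045.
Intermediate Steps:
(1/32203 - 28365) - 4680 = -913438094/32203 - 4680 = -1064148134/32203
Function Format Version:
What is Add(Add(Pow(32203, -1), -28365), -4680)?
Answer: Rational(-1064148134, 32203) ≈ -33045.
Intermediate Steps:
Add(Add(Pow(32203, -1), -28365), -4680) = Add(Add(Rational(1, 32203), -28365), -4680) = Add(Rational(-913438094, 32203), -4680) = Rational(-1064148134, 32203)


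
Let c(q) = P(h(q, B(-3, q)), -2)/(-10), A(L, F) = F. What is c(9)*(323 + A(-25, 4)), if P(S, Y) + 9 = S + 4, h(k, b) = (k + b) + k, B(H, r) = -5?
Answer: -1308/5 ≈ -261.60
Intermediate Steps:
h(k, b) = b + 2*k (h(k, b) = (b + k) + k = b + 2*k)
P(S, Y) = -5 + S (P(S, Y) = -9 + (S + 4) = -9 + (4 + S) = -5 + S)
c(q) = 1 - q/5 (c(q) = (-5 + (-5 + 2*q))/(-10) = (-10 + 2*q)*(-1/10) = 1 - q/5)
c(9)*(323 + A(-25, 4)) = (1 - 1/5*9)*(323 + 4) = (1 - 9/5)*327 = -4/5*327 = -1308/5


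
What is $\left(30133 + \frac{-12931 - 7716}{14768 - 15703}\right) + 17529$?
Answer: $\frac{4053147}{85} \approx 47684.0$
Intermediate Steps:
$\left(30133 + \frac{-12931 - 7716}{14768 - 15703}\right) + 17529 = \left(30133 - \frac{20647}{-935}\right) + 17529 = \left(30133 - - \frac{1877}{85}\right) + 17529 = \left(30133 + \frac{1877}{85}\right) + 17529 = \frac{2563182}{85} + 17529 = \frac{4053147}{85}$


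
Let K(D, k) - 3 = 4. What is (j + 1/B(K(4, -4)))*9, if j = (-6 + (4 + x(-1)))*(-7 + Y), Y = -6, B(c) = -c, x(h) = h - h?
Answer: 1629/7 ≈ 232.71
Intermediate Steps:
x(h) = 0
K(D, k) = 7 (K(D, k) = 3 + 4 = 7)
j = 26 (j = (-6 + (4 + 0))*(-7 - 6) = (-6 + 4)*(-13) = -2*(-13) = 26)
(j + 1/B(K(4, -4)))*9 = (26 + 1/(-1*7))*9 = (26 + 1/(-7))*9 = (26 - ⅐)*9 = (181/7)*9 = 1629/7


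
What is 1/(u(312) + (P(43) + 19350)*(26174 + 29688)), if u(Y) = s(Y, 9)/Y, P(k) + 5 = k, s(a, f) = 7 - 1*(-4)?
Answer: 312/337912366283 ≈ 9.2332e-10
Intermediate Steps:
s(a, f) = 11 (s(a, f) = 7 + 4 = 11)
P(k) = -5 + k
u(Y) = 11/Y
1/(u(312) + (P(43) + 19350)*(26174 + 29688)) = 1/(11/312 + ((-5 + 43) + 19350)*(26174 + 29688)) = 1/(11*(1/312) + (38 + 19350)*55862) = 1/(11/312 + 19388*55862) = 1/(11/312 + 1083052456) = 1/(337912366283/312) = 312/337912366283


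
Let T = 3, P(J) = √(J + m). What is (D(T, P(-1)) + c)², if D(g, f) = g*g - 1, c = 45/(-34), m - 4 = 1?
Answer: 51529/1156 ≈ 44.575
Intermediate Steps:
m = 5 (m = 4 + 1 = 5)
P(J) = √(5 + J) (P(J) = √(J + 5) = √(5 + J))
c = -45/34 (c = 45*(-1/34) = -45/34 ≈ -1.3235)
D(g, f) = -1 + g² (D(g, f) = g² - 1 = -1 + g²)
(D(T, P(-1)) + c)² = ((-1 + 3²) - 45/34)² = ((-1 + 9) - 45/34)² = (8 - 45/34)² = (227/34)² = 51529/1156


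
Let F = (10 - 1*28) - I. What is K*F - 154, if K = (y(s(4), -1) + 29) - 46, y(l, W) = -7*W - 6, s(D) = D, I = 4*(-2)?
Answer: 6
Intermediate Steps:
I = -8
F = -10 (F = (10 - 1*28) - 1*(-8) = (10 - 28) + 8 = -18 + 8 = -10)
y(l, W) = -6 - 7*W
K = -16 (K = ((-6 - 7*(-1)) + 29) - 46 = ((-6 + 7) + 29) - 46 = (1 + 29) - 46 = 30 - 46 = -16)
K*F - 154 = -16*(-10) - 154 = 160 - 154 = 6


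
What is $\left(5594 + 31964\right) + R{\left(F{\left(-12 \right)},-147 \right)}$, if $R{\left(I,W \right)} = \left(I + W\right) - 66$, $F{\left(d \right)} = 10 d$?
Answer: $37225$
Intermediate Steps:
$R{\left(I,W \right)} = -66 + I + W$
$\left(5594 + 31964\right) + R{\left(F{\left(-12 \right)},-147 \right)} = \left(5594 + 31964\right) - 333 = 37558 - 333 = 37225$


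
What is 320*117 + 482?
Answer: 37922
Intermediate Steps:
320*117 + 482 = 37440 + 482 = 37922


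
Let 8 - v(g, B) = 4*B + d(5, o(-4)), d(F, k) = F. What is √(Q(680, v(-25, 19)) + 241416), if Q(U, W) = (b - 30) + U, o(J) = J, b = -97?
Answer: √241969 ≈ 491.90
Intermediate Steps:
v(g, B) = 3 - 4*B (v(g, B) = 8 - (4*B + 5) = 8 - (5 + 4*B) = 8 + (-5 - 4*B) = 3 - 4*B)
Q(U, W) = -127 + U (Q(U, W) = (-97 - 30) + U = -127 + U)
√(Q(680, v(-25, 19)) + 241416) = √((-127 + 680) + 241416) = √(553 + 241416) = √241969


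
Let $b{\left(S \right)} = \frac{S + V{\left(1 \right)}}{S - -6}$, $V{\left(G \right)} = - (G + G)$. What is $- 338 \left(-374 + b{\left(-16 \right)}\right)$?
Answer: $\frac{629018}{5} \approx 1.258 \cdot 10^{5}$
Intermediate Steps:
$V{\left(G \right)} = - 2 G$
$b{\left(S \right)} = \frac{-2 + S}{6 + S}$ ($b{\left(S \right)} = \frac{S - 2}{S - -6} = \frac{S - 2}{S + 6} = \frac{-2 + S}{6 + S}$)
$- 338 \left(-374 + b{\left(-16 \right)}\right) = - 338 \left(-374 + \frac{-2 - 16}{6 - 16}\right) = - 338 \left(-374 + \frac{1}{-10} \left(-18\right)\right) = - 338 \left(-374 - - \frac{9}{5}\right) = - 338 \left(-374 + \frac{9}{5}\right) = \left(-338\right) \left(- \frac{1861}{5}\right) = \frac{629018}{5}$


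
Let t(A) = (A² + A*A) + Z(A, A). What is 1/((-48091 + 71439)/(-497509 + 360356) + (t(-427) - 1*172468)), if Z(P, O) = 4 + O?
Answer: 137153/26301396003 ≈ 5.2147e-6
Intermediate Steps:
t(A) = 4 + A + 2*A² (t(A) = (A² + A*A) + (4 + A) = (A² + A²) + (4 + A) = 2*A² + (4 + A) = 4 + A + 2*A²)
1/((-48091 + 71439)/(-497509 + 360356) + (t(-427) - 1*172468)) = 1/((-48091 + 71439)/(-497509 + 360356) + ((4 - 427 + 2*(-427)²) - 1*172468)) = 1/(23348/(-137153) + ((4 - 427 + 2*182329) - 172468)) = 1/(23348*(-1/137153) + ((4 - 427 + 364658) - 172468)) = 1/(-23348/137153 + (364235 - 172468)) = 1/(-23348/137153 + 191767) = 1/(26301396003/137153) = 137153/26301396003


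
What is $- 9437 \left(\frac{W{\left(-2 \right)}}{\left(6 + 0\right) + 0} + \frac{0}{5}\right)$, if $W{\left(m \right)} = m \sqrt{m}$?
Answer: $\frac{9437 i \sqrt{2}}{3} \approx 4448.6 i$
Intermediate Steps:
$W{\left(m \right)} = m^{\frac{3}{2}}$
$- 9437 \left(\frac{W{\left(-2 \right)}}{\left(6 + 0\right) + 0} + \frac{0}{5}\right) = - 9437 \left(\frac{\left(-2\right)^{\frac{3}{2}}}{\left(6 + 0\right) + 0} + \frac{0}{5}\right) = - 9437 \left(\frac{\left(-2\right) i \sqrt{2}}{6 + 0} + 0 \cdot \frac{1}{5}\right) = - 9437 \left(\frac{\left(-2\right) i \sqrt{2}}{6} + 0\right) = - 9437 \left(- 2 i \sqrt{2} \cdot \frac{1}{6} + 0\right) = - 9437 \left(- \frac{i \sqrt{2}}{3} + 0\right) = - 9437 \left(- \frac{i \sqrt{2}}{3}\right) = \frac{9437 i \sqrt{2}}{3}$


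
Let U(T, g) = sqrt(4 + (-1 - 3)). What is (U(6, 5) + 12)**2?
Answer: 144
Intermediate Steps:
U(T, g) = 0 (U(T, g) = sqrt(4 - 4) = sqrt(0) = 0)
(U(6, 5) + 12)**2 = (0 + 12)**2 = 12**2 = 144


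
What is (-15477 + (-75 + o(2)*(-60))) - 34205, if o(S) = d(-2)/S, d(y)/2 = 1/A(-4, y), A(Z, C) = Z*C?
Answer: -99529/2 ≈ -49765.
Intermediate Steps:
A(Z, C) = C*Z
d(y) = -1/(2*y) (d(y) = 2/((y*(-4))) = 2/((-4*y)) = 2*(-1/(4*y)) = -1/(2*y))
o(S) = 1/(4*S) (o(S) = (-½/(-2))/S = (-½*(-½))/S = 1/(4*S))
(-15477 + (-75 + o(2)*(-60))) - 34205 = (-15477 + (-75 + ((¼)/2)*(-60))) - 34205 = (-15477 + (-75 + ((¼)*(½))*(-60))) - 34205 = (-15477 + (-75 + (⅛)*(-60))) - 34205 = (-15477 + (-75 - 15/2)) - 34205 = (-15477 - 165/2) - 34205 = -31119/2 - 34205 = -99529/2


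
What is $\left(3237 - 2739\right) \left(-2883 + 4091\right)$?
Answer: $601584$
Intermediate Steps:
$\left(3237 - 2739\right) \left(-2883 + 4091\right) = 498 \cdot 1208 = 601584$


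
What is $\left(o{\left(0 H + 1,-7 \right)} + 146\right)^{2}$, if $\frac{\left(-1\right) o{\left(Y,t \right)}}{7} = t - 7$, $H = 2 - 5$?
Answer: $59536$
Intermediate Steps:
$H = -3$
$o{\left(Y,t \right)} = 49 - 7 t$ ($o{\left(Y,t \right)} = - 7 \left(t - 7\right) = - 7 \left(-7 + t\right) = 49 - 7 t$)
$\left(o{\left(0 H + 1,-7 \right)} + 146\right)^{2} = \left(\left(49 - -49\right) + 146\right)^{2} = \left(\left(49 + 49\right) + 146\right)^{2} = \left(98 + 146\right)^{2} = 244^{2} = 59536$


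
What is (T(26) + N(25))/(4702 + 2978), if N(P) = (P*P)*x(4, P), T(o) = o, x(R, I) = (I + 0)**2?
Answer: 130217/2560 ≈ 50.866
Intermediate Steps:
x(R, I) = I**2
N(P) = P**4 (N(P) = (P*P)*P**2 = P**2*P**2 = P**4)
(T(26) + N(25))/(4702 + 2978) = (26 + 25**4)/(4702 + 2978) = (26 + 390625)/7680 = 390651*(1/7680) = 130217/2560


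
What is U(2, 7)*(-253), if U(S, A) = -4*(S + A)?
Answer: 9108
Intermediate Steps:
U(S, A) = -4*A - 4*S (U(S, A) = -4*(A + S) = -4*A - 4*S)
U(2, 7)*(-253) = (-4*7 - 4*2)*(-253) = (-28 - 8)*(-253) = -36*(-253) = 9108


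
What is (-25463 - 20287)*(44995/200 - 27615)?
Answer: 5012374575/4 ≈ 1.2531e+9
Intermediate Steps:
(-25463 - 20287)*(44995/200 - 27615) = -45750*(44995*(1/200) - 27615) = -45750*(8999/40 - 27615) = -45750*(-1095601/40) = 5012374575/4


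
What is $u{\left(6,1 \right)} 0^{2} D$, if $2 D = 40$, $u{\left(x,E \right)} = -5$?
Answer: $0$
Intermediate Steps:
$D = 20$ ($D = \frac{1}{2} \cdot 40 = 20$)
$u{\left(6,1 \right)} 0^{2} D = - 5 \cdot 0^{2} \cdot 20 = \left(-5\right) 0 \cdot 20 = 0 \cdot 20 = 0$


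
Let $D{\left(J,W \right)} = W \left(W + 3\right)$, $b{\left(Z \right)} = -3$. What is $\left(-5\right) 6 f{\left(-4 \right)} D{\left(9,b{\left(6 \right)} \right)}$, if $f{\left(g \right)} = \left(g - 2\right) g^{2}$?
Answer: $0$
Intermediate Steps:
$D{\left(J,W \right)} = W \left(3 + W\right)$
$f{\left(g \right)} = g^{2} \left(-2 + g\right)$ ($f{\left(g \right)} = \left(g - 2\right) g^{2} = \left(-2 + g\right) g^{2} = g^{2} \left(-2 + g\right)$)
$\left(-5\right) 6 f{\left(-4 \right)} D{\left(9,b{\left(6 \right)} \right)} = \left(-5\right) 6 \left(-4\right)^{2} \left(-2 - 4\right) \left(- 3 \left(3 - 3\right)\right) = - 30 \cdot 16 \left(-6\right) \left(\left(-3\right) 0\right) = \left(-30\right) \left(-96\right) 0 = 2880 \cdot 0 = 0$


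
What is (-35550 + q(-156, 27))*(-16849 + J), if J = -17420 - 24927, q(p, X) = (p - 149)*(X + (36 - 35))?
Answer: 2609951640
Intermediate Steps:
q(p, X) = (1 + X)*(-149 + p) (q(p, X) = (-149 + p)*(X + 1) = (-149 + p)*(1 + X) = (1 + X)*(-149 + p))
J = -42347
(-35550 + q(-156, 27))*(-16849 + J) = (-35550 + (-149 - 156 - 149*27 + 27*(-156)))*(-16849 - 42347) = (-35550 + (-149 - 156 - 4023 - 4212))*(-59196) = (-35550 - 8540)*(-59196) = -44090*(-59196) = 2609951640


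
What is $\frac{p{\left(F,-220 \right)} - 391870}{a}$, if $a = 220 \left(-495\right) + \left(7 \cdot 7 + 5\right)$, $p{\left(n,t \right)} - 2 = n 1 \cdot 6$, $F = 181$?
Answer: $\frac{195391}{54423} \approx 3.5902$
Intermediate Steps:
$p{\left(n,t \right)} = 2 + 6 n$ ($p{\left(n,t \right)} = 2 + n 1 \cdot 6 = 2 + n 6 = 2 + 6 n$)
$a = -108846$ ($a = -108900 + \left(49 + 5\right) = -108900 + 54 = -108846$)
$\frac{p{\left(F,-220 \right)} - 391870}{a} = \frac{\left(2 + 6 \cdot 181\right) - 391870}{-108846} = \left(\left(2 + 1086\right) - 391870\right) \left(- \frac{1}{108846}\right) = \left(1088 - 391870\right) \left(- \frac{1}{108846}\right) = \left(-390782\right) \left(- \frac{1}{108846}\right) = \frac{195391}{54423}$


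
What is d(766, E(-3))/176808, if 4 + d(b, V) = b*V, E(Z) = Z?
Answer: -1151/88404 ≈ -0.013020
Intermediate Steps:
d(b, V) = -4 + V*b (d(b, V) = -4 + b*V = -4 + V*b)
d(766, E(-3))/176808 = (-4 - 3*766)/176808 = (-4 - 2298)*(1/176808) = -2302*1/176808 = -1151/88404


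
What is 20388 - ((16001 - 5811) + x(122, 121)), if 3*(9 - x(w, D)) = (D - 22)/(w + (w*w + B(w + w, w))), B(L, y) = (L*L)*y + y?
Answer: 74160840313/7278520 ≈ 10189.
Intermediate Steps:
B(L, y) = y + y*L² (B(L, y) = L²*y + y = y*L² + y = y + y*L²)
x(w, D) = 9 - (-22 + D)/(3*(w + w² + w*(1 + 4*w²))) (x(w, D) = 9 - (D - 22)/(3*(w + (w*w + w*(1 + (w + w)²)))) = 9 - (-22 + D)/(3*(w + (w² + w*(1 + (2*w)²)))) = 9 - (-22 + D)/(3*(w + (w² + w*(1 + 4*w²)))) = 9 - (-22 + D)/(3*(w + w² + w*(1 + 4*w²))))
20388 - ((16001 - 5811) + x(122, 121)) = 20388 - ((16001 - 5811) + (⅓)*(22 - 1*121 + 27*122² + 54*122 + 108*122³)/(122*(2 + 122 + 4*122²))) = 20388 - (10190 + (⅓)*(1/122)*(22 - 121 + 27*14884 + 6588 + 108*1815848)/(2 + 122 + 4*14884)) = 20388 - (10190 + (⅓)*(1/122)*(22 - 121 + 401868 + 6588 + 196111584)/(2 + 122 + 59536)) = 20388 - (10190 + (⅓)*(1/122)*196519941/59660) = 20388 - (10190 + (⅓)*(1/122)*(1/59660)*196519941) = 20388 - (10190 + 65506647/7278520) = 20388 - 1*74233625447/7278520 = 20388 - 74233625447/7278520 = 74160840313/7278520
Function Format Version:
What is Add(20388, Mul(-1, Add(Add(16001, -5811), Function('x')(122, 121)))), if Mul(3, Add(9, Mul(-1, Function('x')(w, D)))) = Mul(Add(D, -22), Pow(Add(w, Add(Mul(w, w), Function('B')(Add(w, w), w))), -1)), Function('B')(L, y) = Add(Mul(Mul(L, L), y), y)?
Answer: Rational(74160840313, 7278520) ≈ 10189.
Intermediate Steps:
Function('B')(L, y) = Add(y, Mul(y, Pow(L, 2))) (Function('B')(L, y) = Add(Mul(Pow(L, 2), y), y) = Add(Mul(y, Pow(L, 2)), y) = Add(y, Mul(y, Pow(L, 2))))
Function('x')(w, D) = Add(9, Mul(Rational(-1, 3), Pow(Add(w, Pow(w, 2), Mul(w, Add(1, Mul(4, Pow(w, 2))))), -1), Add(-22, D))) (Function('x')(w, D) = Add(9, Mul(Rational(-1, 3), Mul(Add(D, -22), Pow(Add(w, Add(Mul(w, w), Mul(w, Add(1, Pow(Add(w, w), 2))))), -1)))) = Add(9, Mul(Rational(-1, 3), Mul(Add(-22, D), Pow(Add(w, Add(Pow(w, 2), Mul(w, Add(1, Pow(Mul(2, w), 2))))), -1)))) = Add(9, Mul(Rational(-1, 3), Mul(Add(-22, D), Pow(Add(w, Add(Pow(w, 2), Mul(w, Add(1, Mul(4, Pow(w, 2)))))), -1)))) = Add(9, Mul(Rational(-1, 3), Mul(Add(-22, D), Pow(Add(w, Pow(w, 2), Mul(w, Add(1, Mul(4, Pow(w, 2))))), -1)))) = Add(9, Mul(Rational(-1, 3), Mul(Pow(Add(w, Pow(w, 2), Mul(w, Add(1, Mul(4, Pow(w, 2))))), -1), Add(-22, D)))) = Add(9, Mul(Rational(-1, 3), Pow(Add(w, Pow(w, 2), Mul(w, Add(1, Mul(4, Pow(w, 2))))), -1), Add(-22, D))))
Add(20388, Mul(-1, Add(Add(16001, -5811), Function('x')(122, 121)))) = Add(20388, Mul(-1, Add(Add(16001, -5811), Mul(Rational(1, 3), Pow(122, -1), Pow(Add(2, 122, Mul(4, Pow(122, 2))), -1), Add(22, Mul(-1, 121), Mul(27, Pow(122, 2)), Mul(54, 122), Mul(108, Pow(122, 3))))))) = Add(20388, Mul(-1, Add(10190, Mul(Rational(1, 3), Rational(1, 122), Pow(Add(2, 122, Mul(4, 14884)), -1), Add(22, -121, Mul(27, 14884), 6588, Mul(108, 1815848)))))) = Add(20388, Mul(-1, Add(10190, Mul(Rational(1, 3), Rational(1, 122), Pow(Add(2, 122, 59536), -1), Add(22, -121, 401868, 6588, 196111584))))) = Add(20388, Mul(-1, Add(10190, Mul(Rational(1, 3), Rational(1, 122), Pow(59660, -1), 196519941)))) = Add(20388, Mul(-1, Add(10190, Mul(Rational(1, 3), Rational(1, 122), Rational(1, 59660), 196519941)))) = Add(20388, Mul(-1, Add(10190, Rational(65506647, 7278520)))) = Add(20388, Mul(-1, Rational(74233625447, 7278520))) = Add(20388, Rational(-74233625447, 7278520)) = Rational(74160840313, 7278520)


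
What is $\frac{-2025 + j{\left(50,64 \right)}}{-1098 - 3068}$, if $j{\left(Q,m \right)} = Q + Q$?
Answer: $\frac{1925}{4166} \approx 0.46207$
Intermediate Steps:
$j{\left(Q,m \right)} = 2 Q$
$\frac{-2025 + j{\left(50,64 \right)}}{-1098 - 3068} = \frac{-2025 + 2 \cdot 50}{-1098 - 3068} = \frac{-2025 + 100}{-4166} = \left(-1925\right) \left(- \frac{1}{4166}\right) = \frac{1925}{4166}$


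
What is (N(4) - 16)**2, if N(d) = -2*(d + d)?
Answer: 1024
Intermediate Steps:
N(d) = -4*d
(N(4) - 16)**2 = (-4*4 - 16)**2 = (-16 - 16)**2 = (-32)**2 = 1024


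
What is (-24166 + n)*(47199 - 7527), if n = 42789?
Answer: 738811656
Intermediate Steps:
(-24166 + n)*(47199 - 7527) = (-24166 + 42789)*(47199 - 7527) = 18623*39672 = 738811656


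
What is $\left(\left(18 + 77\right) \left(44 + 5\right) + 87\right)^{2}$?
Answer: $22486564$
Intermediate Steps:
$\left(\left(18 + 77\right) \left(44 + 5\right) + 87\right)^{2} = \left(95 \cdot 49 + 87\right)^{2} = \left(4655 + 87\right)^{2} = 4742^{2} = 22486564$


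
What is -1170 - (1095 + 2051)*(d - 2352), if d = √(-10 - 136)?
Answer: 7398222 - 3146*I*√146 ≈ 7.3982e+6 - 38013.0*I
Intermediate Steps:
d = I*√146 (d = √(-146) = I*√146 ≈ 12.083*I)
-1170 - (1095 + 2051)*(d - 2352) = -1170 - (1095 + 2051)*(I*√146 - 2352) = -1170 - 3146*(-2352 + I*√146) = -1170 - (-7399392 + 3146*I*√146) = -1170 + (7399392 - 3146*I*√146) = 7398222 - 3146*I*√146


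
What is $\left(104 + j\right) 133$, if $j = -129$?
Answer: $-3325$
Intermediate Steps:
$\left(104 + j\right) 133 = \left(104 - 129\right) 133 = \left(-25\right) 133 = -3325$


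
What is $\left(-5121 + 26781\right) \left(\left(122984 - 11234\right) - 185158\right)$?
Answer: $-1590017280$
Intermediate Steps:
$\left(-5121 + 26781\right) \left(\left(122984 - 11234\right) - 185158\right) = 21660 \left(\left(122984 - 11234\right) - 185158\right) = 21660 \left(111750 - 185158\right) = 21660 \left(-73408\right) = -1590017280$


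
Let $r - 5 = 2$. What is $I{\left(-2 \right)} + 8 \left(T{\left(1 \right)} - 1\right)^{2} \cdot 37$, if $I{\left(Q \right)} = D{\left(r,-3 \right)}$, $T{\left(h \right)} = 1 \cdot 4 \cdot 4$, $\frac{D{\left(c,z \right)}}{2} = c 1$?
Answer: $66614$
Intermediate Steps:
$r = 7$ ($r = 5 + 2 = 7$)
$D{\left(c,z \right)} = 2 c$ ($D{\left(c,z \right)} = 2 c 1 = 2 c$)
$T{\left(h \right)} = 16$ ($T{\left(h \right)} = 4 \cdot 4 = 16$)
$I{\left(Q \right)} = 14$ ($I{\left(Q \right)} = 2 \cdot 7 = 14$)
$I{\left(-2 \right)} + 8 \left(T{\left(1 \right)} - 1\right)^{2} \cdot 37 = 14 + 8 \left(16 - 1\right)^{2} \cdot 37 = 14 + 8 \cdot 15^{2} \cdot 37 = 14 + 8 \cdot 225 \cdot 37 = 14 + 1800 \cdot 37 = 14 + 66600 = 66614$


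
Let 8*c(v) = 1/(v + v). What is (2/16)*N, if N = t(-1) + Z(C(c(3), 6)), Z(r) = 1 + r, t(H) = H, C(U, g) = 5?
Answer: 5/8 ≈ 0.62500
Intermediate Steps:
c(v) = 1/(16*v) (c(v) = 1/(8*(v + v)) = 1/(8*((2*v))) = (1/(2*v))/8 = 1/(16*v))
N = 5 (N = -1 + (1 + 5) = -1 + 6 = 5)
(2/16)*N = (2/16)*5 = (2*(1/16))*5 = (⅛)*5 = 5/8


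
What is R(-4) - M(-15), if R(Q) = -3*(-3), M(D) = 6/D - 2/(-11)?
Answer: 507/55 ≈ 9.2182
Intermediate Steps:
M(D) = 2/11 + 6/D (M(D) = 6/D - 2*(-1/11) = 6/D + 2/11 = 2/11 + 6/D)
R(Q) = 9
R(-4) - M(-15) = 9 - (2/11 + 6/(-15)) = 9 - (2/11 + 6*(-1/15)) = 9 - (2/11 - ⅖) = 9 - 1*(-12/55) = 9 + 12/55 = 507/55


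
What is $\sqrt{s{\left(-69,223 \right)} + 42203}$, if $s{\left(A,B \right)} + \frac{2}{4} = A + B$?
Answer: $\frac{\sqrt{169426}}{2} \approx 205.81$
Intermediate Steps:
$s{\left(A,B \right)} = - \frac{1}{2} + A + B$ ($s{\left(A,B \right)} = - \frac{1}{2} + \left(A + B\right) = - \frac{1}{2} + A + B$)
$\sqrt{s{\left(-69,223 \right)} + 42203} = \sqrt{\left(- \frac{1}{2} - 69 + 223\right) + 42203} = \sqrt{\frac{307}{2} + 42203} = \sqrt{\frac{84713}{2}} = \frac{\sqrt{169426}}{2}$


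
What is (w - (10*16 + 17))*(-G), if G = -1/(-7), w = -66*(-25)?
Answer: -1473/7 ≈ -210.43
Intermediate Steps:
w = 1650
G = ⅐ (G = -1*(-⅐) = ⅐ ≈ 0.14286)
(w - (10*16 + 17))*(-G) = (1650 - (10*16 + 17))*(-1*⅐) = (1650 - (160 + 17))*(-⅐) = (1650 - 1*177)*(-⅐) = (1650 - 177)*(-⅐) = 1473*(-⅐) = -1473/7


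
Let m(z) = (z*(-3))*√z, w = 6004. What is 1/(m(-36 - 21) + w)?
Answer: 316/1984987 - 9*I*√57/1984987 ≈ 0.00015919 - 3.4231e-5*I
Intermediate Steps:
m(z) = -3*z^(3/2) (m(z) = (-3*z)*√z = -3*z^(3/2))
1/(m(-36 - 21) + w) = 1/(-3*(-36 - 21)^(3/2) + 6004) = 1/(-(-171)*I*√57 + 6004) = 1/(171*I*√57 + 6004) = 1/(6004 + 171*I*√57)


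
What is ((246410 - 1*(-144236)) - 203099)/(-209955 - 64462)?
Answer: -187547/274417 ≈ -0.68344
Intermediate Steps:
((246410 - 1*(-144236)) - 203099)/(-209955 - 64462) = ((246410 + 144236) - 203099)/(-274417) = (390646 - 203099)*(-1/274417) = 187547*(-1/274417) = -187547/274417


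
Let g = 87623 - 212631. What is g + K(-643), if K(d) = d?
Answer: -125651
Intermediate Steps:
g = -125008
g + K(-643) = -125008 - 643 = -125651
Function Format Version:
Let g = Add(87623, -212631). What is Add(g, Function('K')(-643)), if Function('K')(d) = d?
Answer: -125651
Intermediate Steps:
g = -125008
Add(g, Function('K')(-643)) = Add(-125008, -643) = -125651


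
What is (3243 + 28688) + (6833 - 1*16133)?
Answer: 22631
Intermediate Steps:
(3243 + 28688) + (6833 - 1*16133) = 31931 + (6833 - 16133) = 31931 - 9300 = 22631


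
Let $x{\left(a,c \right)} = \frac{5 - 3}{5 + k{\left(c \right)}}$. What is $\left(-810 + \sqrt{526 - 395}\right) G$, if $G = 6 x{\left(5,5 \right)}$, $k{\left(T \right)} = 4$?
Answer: $-1080 + \frac{4 \sqrt{131}}{3} \approx -1064.7$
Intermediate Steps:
$x{\left(a,c \right)} = \frac{2}{9}$ ($x{\left(a,c \right)} = \frac{5 - 3}{5 + 4} = \frac{2}{9}$)
$G = \frac{4}{3}$ ($G = 6 \cdot \frac{2}{9} = \frac{4}{3} \approx 1.3333$)
$\left(-810 + \sqrt{526 - 395}\right) G = \left(-810 + \sqrt{526 - 395}\right) \frac{4}{3} = \left(-810 + \sqrt{131}\right) \frac{4}{3} = -1080 + \frac{4 \sqrt{131}}{3}$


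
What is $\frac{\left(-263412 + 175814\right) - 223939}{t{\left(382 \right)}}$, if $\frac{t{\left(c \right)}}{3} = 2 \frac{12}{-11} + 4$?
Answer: $- \frac{3426907}{60} \approx -57115.0$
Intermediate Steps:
$t{\left(c \right)} = \frac{60}{11}$ ($t{\left(c \right)} = 3 \left(2 \frac{12}{-11} + 4\right) = 3 \left(2 \cdot 12 \left(- \frac{1}{11}\right) + 4\right) = 3 \left(2 \left(- \frac{12}{11}\right) + 4\right) = 3 \left(- \frac{24}{11} + 4\right) = 3 \cdot \frac{20}{11} = \frac{60}{11}$)
$\frac{\left(-263412 + 175814\right) - 223939}{t{\left(382 \right)}} = \frac{\left(-263412 + 175814\right) - 223939}{\frac{60}{11}} = \left(-87598 - 223939\right) \frac{11}{60} = \left(-311537\right) \frac{11}{60} = - \frac{3426907}{60}$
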